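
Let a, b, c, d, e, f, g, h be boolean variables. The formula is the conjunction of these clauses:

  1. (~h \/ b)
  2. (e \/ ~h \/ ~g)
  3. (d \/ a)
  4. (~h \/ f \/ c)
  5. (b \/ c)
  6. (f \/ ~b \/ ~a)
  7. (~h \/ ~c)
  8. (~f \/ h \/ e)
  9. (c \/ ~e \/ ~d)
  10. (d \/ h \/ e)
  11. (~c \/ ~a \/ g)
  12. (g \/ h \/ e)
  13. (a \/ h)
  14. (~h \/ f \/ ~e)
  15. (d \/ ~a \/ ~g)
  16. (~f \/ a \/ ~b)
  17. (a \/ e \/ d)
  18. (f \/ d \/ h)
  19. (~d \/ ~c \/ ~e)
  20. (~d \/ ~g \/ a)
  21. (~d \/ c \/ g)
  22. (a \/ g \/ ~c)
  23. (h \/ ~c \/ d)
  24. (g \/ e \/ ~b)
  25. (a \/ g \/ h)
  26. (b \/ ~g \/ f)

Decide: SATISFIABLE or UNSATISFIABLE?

Branch on a: take a = True.
The remaining clauses are satisfied by b = True, c = False, d = False, e = True, f = True, g = False, h = True.
Every clause has at least one true literal under this assignment.
So a=True, b=True, c=False, d=False, e=True, f=True, g=False, h=True is a satisfying assignment.

SATISFIABLE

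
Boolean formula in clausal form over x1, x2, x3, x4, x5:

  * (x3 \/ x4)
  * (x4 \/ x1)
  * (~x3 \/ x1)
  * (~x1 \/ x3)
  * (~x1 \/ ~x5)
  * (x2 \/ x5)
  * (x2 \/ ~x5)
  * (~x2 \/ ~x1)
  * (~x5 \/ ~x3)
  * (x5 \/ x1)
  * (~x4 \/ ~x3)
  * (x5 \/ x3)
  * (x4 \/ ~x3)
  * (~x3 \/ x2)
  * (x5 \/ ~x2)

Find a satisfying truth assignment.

Branch on x1: take x1 = False.
  then x4 is forced to True.
  then x3 is forced to False.
  then x5 is forced to True.
  then x2 is forced to True.
Check each clause:
  1. (x4 \/ x3) — x4 is true.
  2. (x1 \/ x4) — x4 is true.
  3. (x1 \/ ~x3) — ~x3 is true.
  4. (x3 \/ ~x1) — ~x1 is true.
  5. (~x1 \/ ~x5) — ~x1 is true.
  6. (x5 \/ x2) — x2 is true.
  7. (x2 \/ ~x5) — x2 is true.
  8. (~x2 \/ ~x1) — ~x1 is true.
  9. (~x5 \/ ~x3) — ~x3 is true.
  10. (x5 \/ x1) — x5 is true.
  11. (~x4 \/ ~x3) — ~x3 is true.
  12. (x5 \/ x3) — x5 is true.
  13. (~x3 \/ x4) — x4 is true.
  14. (~x3 \/ x2) — x2 is true.
  15. (~x2 \/ x5) — x5 is true.

x1 = F, x2 = T, x3 = F, x4 = T, x5 = T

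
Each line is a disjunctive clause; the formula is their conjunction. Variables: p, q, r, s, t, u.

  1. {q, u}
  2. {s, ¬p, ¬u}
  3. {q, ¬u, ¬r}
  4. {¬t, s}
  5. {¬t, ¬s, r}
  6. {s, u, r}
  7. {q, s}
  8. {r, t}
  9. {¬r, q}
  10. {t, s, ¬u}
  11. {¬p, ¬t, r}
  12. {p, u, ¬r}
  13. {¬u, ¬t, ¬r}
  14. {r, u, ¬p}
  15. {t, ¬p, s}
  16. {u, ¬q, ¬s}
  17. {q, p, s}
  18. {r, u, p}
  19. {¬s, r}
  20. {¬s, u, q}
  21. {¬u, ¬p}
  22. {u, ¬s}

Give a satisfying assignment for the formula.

p=0, q=1, r=1, s=1, t=0, u=1

Check each clause:
  1. {u, q} — q is true.
  2. {s, ¬p, ¬u} — s is true.
  3. {q, ¬u, ¬r} — q is true.
  4. {s, ¬t} — ¬t is true.
  5. {¬s, r, ¬t} — r is true.
  6. {u, r, s} — r is true.
  7. {s, q} — q is true.
  8. {r, t} — r is true.
  9. {q, ¬r} — q is true.
  10. {s, ¬u, t} — s is true.
  11. {r, ¬t, ¬p} — r is true.
  12. {¬r, p, u} — u is true.
  13. {¬r, ¬u, ¬t} — ¬t is true.
  14. {u, r, ¬p} — r is true.
  15. {t, ¬p, s} — s is true.
  16. {¬q, u, ¬s} — u is true.
  17. {p, s, q} — q is true.
  18. {u, p, r} — r is true.
  19. {r, ¬s} — r is true.
  20. {¬s, u, q} — q is true.
  21. {¬u, ¬p} — ¬p is true.
  22. {¬s, u} — u is true.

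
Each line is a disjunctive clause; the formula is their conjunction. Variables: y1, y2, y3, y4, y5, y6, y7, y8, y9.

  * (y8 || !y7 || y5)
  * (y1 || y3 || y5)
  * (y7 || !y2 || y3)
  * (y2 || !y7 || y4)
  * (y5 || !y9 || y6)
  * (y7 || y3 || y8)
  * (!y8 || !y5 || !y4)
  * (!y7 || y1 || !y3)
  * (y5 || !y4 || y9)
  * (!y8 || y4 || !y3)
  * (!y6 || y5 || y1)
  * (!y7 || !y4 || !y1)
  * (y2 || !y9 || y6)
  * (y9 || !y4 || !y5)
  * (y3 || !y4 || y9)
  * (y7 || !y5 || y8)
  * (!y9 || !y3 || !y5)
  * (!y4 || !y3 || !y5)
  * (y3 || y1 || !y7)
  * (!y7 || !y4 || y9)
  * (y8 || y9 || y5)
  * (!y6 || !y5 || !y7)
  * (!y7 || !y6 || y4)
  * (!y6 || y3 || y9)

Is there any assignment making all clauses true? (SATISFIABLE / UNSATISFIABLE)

SATISFIABLE

Set y1 = True and propagate.
Try y2 = True.
For the remaining variables, y3 = True, y4 = False, y5 = True, y6 = False, y7 = True, y8 = False, y9 = False works.
Every clause has at least one true literal under this assignment.
So y1 = 1, y2 = 1, y3 = 1, y4 = 0, y5 = 1, y6 = 0, y7 = 1, y8 = 0, y9 = 0 is a satisfying assignment.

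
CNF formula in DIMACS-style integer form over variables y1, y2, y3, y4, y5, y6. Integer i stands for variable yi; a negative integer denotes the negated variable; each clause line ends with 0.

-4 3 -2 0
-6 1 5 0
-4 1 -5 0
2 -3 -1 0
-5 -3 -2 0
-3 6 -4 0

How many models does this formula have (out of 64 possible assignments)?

Case analysis on y3 and y1:
  y3=1, y1=1: remaining (y2,y4,y5,y6) ∈ {(1,0,0,0); (1,0,0,1); (1,1,0,1)} — 3.
  y3=1, y1=0: remaining (y2,y4,y5,y6) ∈ {(0,0,0,0); (0,0,1,0); (0,0,1,1); (1,0,0,0)} — 4.
  y3=0, y1=1: y5, y6 free; 3 ways for (y2,y4) × 2^2 = 12.
  y3=0, y1=0: 7 of the 16 assignments to (y2,y4,y5,y6) work.
Total: 3 + 4 + 12 + 7 = 26.

26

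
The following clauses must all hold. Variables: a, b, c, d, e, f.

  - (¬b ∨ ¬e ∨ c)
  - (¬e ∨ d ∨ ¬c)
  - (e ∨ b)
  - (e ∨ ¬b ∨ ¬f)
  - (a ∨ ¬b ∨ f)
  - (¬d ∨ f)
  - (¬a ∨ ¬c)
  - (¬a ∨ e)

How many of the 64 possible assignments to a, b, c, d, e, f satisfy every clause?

Split on e, then b.
  e=1, b=1: remaining (a,c,d,f) ∈ {(0,1,1,1)} — 1.
  e=1, b=0: 7 of the 16 assignments to (a,c,d,f) work.
  e=0, b=1: a clause becomes empty — 0.
  e=0, b=0: a clause becomes empty — 0.
Total: 1 + 7 + 0 + 0 = 8.

8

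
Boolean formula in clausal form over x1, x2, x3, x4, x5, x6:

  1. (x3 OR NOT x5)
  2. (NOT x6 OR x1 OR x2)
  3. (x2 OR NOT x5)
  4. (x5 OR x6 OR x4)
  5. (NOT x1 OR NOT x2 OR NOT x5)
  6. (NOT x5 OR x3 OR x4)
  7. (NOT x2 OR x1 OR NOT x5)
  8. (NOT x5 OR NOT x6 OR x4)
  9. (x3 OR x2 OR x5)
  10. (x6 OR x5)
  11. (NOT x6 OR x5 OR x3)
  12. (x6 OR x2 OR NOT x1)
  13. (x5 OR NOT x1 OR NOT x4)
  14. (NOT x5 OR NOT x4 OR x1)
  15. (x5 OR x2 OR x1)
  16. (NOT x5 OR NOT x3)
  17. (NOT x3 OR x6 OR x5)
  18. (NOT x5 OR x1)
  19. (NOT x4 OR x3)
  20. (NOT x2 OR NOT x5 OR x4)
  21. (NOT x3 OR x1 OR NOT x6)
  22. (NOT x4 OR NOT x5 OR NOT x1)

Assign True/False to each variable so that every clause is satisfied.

x1=True, x2=True, x3=True, x4=False, x5=False, x6=True

Set x1 = True and propagate.
Set x2 = True and propagate.
  then x5 is forced to False.
  then x6 is forced to True.
  then x3 is forced to True.
  then x4 is forced to False.
Every clause has at least one true literal under this assignment.
Check each clause:
  1. (NOT x5 OR x3) — x3 is true.
  2. (x1 OR NOT x6 OR x2) — x1 is true.
  3. (x2 OR NOT x5) — x2 is true.
  4. (x4 OR x6 OR x5) — x6 is true.
  5. (NOT x5 OR NOT x2 OR NOT x1) — NOT x5 is true.
  6. (x3 OR x4 OR NOT x5) — x3 is true.
  7. (NOT x2 OR x1 OR NOT x5) — x1 is true.
  8. (NOT x5 OR NOT x6 OR x4) — NOT x5 is true.
  9. (x2 OR x5 OR x3) — x2 is true.
  10. (x5 OR x6) — x6 is true.
  11. (x3 OR x5 OR NOT x6) — x3 is true.
  12. (x2 OR NOT x1 OR x6) — x2 is true.
  13. (NOT x1 OR x5 OR NOT x4) — NOT x4 is true.
  14. (x1 OR NOT x4 OR NOT x5) — x1 is true.
  15. (x2 OR x1 OR x5) — x1 is true.
  16. (NOT x3 OR NOT x5) — NOT x5 is true.
  17. (x6 OR NOT x3 OR x5) — x6 is true.
  18. (NOT x5 OR x1) — x1 is true.
  19. (x3 OR NOT x4) — x3 is true.
  20. (NOT x5 OR NOT x2 OR x4) — NOT x5 is true.
  21. (x1 OR NOT x3 OR NOT x6) — x1 is true.
  22. (NOT x5 OR NOT x1 OR NOT x4) — NOT x5 is true.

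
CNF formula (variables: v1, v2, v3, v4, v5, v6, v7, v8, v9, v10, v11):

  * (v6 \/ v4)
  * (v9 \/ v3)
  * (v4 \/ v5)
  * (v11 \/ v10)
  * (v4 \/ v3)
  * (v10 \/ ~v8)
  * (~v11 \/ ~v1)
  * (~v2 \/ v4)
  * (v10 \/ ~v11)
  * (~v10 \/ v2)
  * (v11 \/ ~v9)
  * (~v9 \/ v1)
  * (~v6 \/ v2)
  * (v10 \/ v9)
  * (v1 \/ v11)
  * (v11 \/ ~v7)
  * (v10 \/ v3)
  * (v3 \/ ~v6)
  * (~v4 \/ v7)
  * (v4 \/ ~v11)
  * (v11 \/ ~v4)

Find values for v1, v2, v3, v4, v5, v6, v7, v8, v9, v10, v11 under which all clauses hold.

v1 = False, v2 = True, v3 = True, v4 = True, v5 = False, v6 = True, v7 = True, v8 = False, v9 = False, v10 = True, v11 = True

Check each clause:
  1. (v6 \/ v4) — v4 is true.
  2. (v9 \/ v3) — v3 is true.
  3. (v4 \/ v5) — v4 is true.
  4. (v10 \/ v11) — v10 is true.
  5. (v4 \/ v3) — v3 is true.
  6. (v10 \/ ~v8) — ~v8 is true.
  7. (~v11 \/ ~v1) — ~v1 is true.
  8. (~v2 \/ v4) — v4 is true.
  9. (v10 \/ ~v11) — v10 is true.
  10. (~v10 \/ v2) — v2 is true.
  11. (~v9 \/ v11) — v11 is true.
  12. (v1 \/ ~v9) — ~v9 is true.
  13. (~v6 \/ v2) — v2 is true.
  14. (v9 \/ v10) — v10 is true.
  15. (v1 \/ v11) — v11 is true.
  16. (v11 \/ ~v7) — v11 is true.
  17. (v10 \/ v3) — v10 is true.
  18. (~v6 \/ v3) — v3 is true.
  19. (~v4 \/ v7) — v7 is true.
  20. (v4 \/ ~v11) — v4 is true.
  21. (v11 \/ ~v4) — v11 is true.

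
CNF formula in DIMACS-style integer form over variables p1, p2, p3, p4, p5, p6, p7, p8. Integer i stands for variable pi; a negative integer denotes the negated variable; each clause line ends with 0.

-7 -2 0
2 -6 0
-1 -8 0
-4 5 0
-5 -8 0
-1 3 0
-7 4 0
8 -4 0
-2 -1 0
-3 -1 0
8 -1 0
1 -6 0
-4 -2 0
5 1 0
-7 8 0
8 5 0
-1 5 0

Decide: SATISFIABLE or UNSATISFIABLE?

Pure literal: p6 appears only negated; assign p6 = False.
Pure literal: p7 appears only negated; assign p7 = False.
Try p1 = False.
  then p5 is forced to True.
  then p8 is forced to False.
  then p4 is forced to False.
p2, p3 are now unconstrained; take p2 = False, p3 = False.
Every clause has at least one true literal under this assignment.
So p1=F, p2=F, p3=F, p4=F, p5=T, p6=F, p7=F, p8=F is a satisfying assignment.

SATISFIABLE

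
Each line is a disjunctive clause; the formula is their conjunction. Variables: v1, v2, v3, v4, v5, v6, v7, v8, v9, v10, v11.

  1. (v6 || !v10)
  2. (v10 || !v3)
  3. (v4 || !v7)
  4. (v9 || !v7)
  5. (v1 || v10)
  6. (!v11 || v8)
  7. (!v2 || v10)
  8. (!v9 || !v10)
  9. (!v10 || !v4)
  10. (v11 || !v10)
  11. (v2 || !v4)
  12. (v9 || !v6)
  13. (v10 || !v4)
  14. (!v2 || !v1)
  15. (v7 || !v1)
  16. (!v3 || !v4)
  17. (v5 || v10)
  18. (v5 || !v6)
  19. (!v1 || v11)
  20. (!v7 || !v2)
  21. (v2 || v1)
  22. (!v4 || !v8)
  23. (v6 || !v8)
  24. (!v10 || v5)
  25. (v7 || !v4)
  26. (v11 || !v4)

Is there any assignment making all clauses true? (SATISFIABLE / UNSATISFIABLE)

UNSATISFIABLE

v10 = True:
  propagation gives v6=True, v9=False; an empty clause results — contradiction.
v10 = False:
  propagation gives v3=False, v1=True, v2=False, v4=False; an empty clause results — contradiction.
Every branch closes, so no satisfying assignment exists.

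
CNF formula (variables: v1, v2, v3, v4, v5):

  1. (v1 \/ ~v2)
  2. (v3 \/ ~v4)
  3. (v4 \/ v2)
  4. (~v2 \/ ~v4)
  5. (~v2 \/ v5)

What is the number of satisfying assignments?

6

The models are:
  v1=0 v2=0 v3=1 v4=1 v5=0
  v1=0 v2=0 v3=1 v4=1 v5=1
  v1=1 v2=0 v3=1 v4=1 v5=0
  v1=1 v2=0 v3=1 v4=1 v5=1
  v1=1 v2=1 v3=0 v4=0 v5=1
  v1=1 v2=1 v3=1 v4=0 v5=1
Count: 6.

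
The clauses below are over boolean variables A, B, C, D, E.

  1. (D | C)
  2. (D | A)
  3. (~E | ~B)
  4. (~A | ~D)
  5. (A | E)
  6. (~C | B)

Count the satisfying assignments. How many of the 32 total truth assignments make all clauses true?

2

The models are:
  A=F B=F C=F D=T E=T
  A=T B=T C=T D=F E=F
Count: 2.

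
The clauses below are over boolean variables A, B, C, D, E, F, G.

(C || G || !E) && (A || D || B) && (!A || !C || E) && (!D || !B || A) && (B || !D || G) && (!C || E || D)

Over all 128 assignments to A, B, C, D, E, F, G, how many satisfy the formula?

Case analysis on D and A:
  D=1, A=1: F free; 8 ways for (B,C,E,G) × 2^1 = 16.
  D=1, A=0: forces B=0; G=1; C, E, F free → 2^3 = 8.
  D=0, A=1: B, F free; 5 ways for (C,E,G) × 2^2 = 20.
  D=0, A=0: F free; 5 ways for (B,C,E,G) × 2^1 = 10.
Total: 16 + 8 + 20 + 10 = 54.

54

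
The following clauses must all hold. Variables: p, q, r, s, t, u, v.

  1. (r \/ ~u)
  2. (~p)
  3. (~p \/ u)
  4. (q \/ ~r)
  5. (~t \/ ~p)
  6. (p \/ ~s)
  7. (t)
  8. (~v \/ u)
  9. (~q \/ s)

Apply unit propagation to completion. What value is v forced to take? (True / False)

(~p) is a unit clause: p = False.
(p \/ ~s): since p = False, the clause reduces to (~s). s = False.
(t) stands alone — t = True.
From (s \/ ~q) and s = False: q = False.
(q \/ ~r) with q = False leaves only ~r, so r = False.
In (r \/ ~u), r is now false; ~u must hold, so u = False.
In (u \/ ~v), u is now false; ~v must hold, so v = False.

False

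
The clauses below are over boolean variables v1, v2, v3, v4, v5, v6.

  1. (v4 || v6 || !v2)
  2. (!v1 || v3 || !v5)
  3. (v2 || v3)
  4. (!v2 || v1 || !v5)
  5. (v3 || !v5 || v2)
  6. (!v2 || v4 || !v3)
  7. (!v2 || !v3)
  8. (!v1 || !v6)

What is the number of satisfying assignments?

16

Split on v2, then v3.
  v2=T, v3=T: a clause becomes empty — 0.
  v2=T, v3=F: remaining (v1,v4,v5,v6) ∈ {(F,F,F,T); (F,T,F,F); (F,T,F,T); (T,T,F,F)} — 4.
  v2=F, v3=T: v4, v5 free; 3 ways for (v1,v6) × 2^2 = 12.
  v2=F, v3=F: a clause becomes empty — 0.
Total: 0 + 4 + 12 + 0 = 16.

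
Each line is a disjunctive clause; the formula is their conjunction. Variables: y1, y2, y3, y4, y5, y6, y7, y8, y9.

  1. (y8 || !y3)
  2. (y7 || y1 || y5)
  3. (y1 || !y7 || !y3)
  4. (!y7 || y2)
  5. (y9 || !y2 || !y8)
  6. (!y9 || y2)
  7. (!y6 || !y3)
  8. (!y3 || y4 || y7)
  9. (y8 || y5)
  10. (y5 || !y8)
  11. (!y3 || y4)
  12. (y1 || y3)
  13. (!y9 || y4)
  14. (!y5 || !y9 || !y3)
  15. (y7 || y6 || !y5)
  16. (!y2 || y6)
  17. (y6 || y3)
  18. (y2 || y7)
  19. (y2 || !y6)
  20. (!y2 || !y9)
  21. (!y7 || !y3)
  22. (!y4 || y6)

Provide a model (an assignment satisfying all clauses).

y1 = T, y2 = T, y3 = F, y4 = T, y5 = T, y6 = T, y7 = T, y8 = F, y9 = F

Check each clause:
  1. (!y3 || y8) — !y3 is true.
  2. (y5 || y7 || y1) — y1 is true.
  3. (!y3 || !y7 || y1) — !y3 is true.
  4. (!y7 || y2) — y2 is true.
  5. (!y2 || y9 || !y8) — !y8 is true.
  6. (y2 || !y9) — y2 is true.
  7. (!y3 || !y6) — !y3 is true.
  8. (!y3 || y7 || y4) — y4 is true.
  9. (y8 || y5) — y5 is true.
  10. (!y8 || y5) — !y8 is true.
  11. (y4 || !y3) — y4 is true.
  12. (y1 || y3) — y1 is true.
  13. (!y9 || y4) — y4 is true.
  14. (!y9 || !y5 || !y3) — !y3 is true.
  15. (y6 || !y5 || y7) — y6 is true.
  16. (!y2 || y6) — y6 is true.
  17. (y6 || y3) — y6 is true.
  18. (y2 || y7) — y2 is true.
  19. (y2 || !y6) — y2 is true.
  20. (!y9 || !y2) — !y9 is true.
  21. (!y7 || !y3) — !y3 is true.
  22. (y6 || !y4) — y6 is true.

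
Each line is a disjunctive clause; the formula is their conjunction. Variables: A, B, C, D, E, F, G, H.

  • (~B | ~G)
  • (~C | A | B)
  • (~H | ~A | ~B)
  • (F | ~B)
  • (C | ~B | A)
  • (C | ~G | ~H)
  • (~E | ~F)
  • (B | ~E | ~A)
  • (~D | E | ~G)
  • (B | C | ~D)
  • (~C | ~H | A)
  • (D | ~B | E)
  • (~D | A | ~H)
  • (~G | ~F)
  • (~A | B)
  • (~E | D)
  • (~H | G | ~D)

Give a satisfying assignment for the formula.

A=False, B=False, C=False, D=False, E=False, F=False, G=False, H=False

Check each clause:
  1. (~G | ~B) — ~G is true.
  2. (B | A | ~C) — ~C is true.
  3. (~B | ~H | ~A) — ~H is true.
  4. (F | ~B) — ~B is true.
  5. (C | A | ~B) — ~B is true.
  6. (~H | ~G | C) — ~H is true.
  7. (~E | ~F) — ~F is true.
  8. (~E | ~A | B) — ~E is true.
  9. (~G | ~D | E) — ~G is true.
  10. (B | ~D | C) — ~D is true.
  11. (A | ~H | ~C) — ~H is true.
  12. (~B | D | E) — ~B is true.
  13. (~D | ~H | A) — ~H is true.
  14. (~F | ~G) — ~G is true.
  15. (B | ~A) — ~A is true.
  16. (~E | D) — ~E is true.
  17. (~D | G | ~H) — ~H is true.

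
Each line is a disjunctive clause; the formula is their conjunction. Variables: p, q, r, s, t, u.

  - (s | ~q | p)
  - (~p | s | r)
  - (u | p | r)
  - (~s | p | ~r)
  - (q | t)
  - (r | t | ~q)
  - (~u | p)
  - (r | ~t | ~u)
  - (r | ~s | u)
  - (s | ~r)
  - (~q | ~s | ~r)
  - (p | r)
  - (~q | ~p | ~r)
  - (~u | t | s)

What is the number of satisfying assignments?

The models are:
  p=T q=F r=T s=T t=T u=F
  p=T q=F r=T s=T t=T u=T
That's 2 in total.

2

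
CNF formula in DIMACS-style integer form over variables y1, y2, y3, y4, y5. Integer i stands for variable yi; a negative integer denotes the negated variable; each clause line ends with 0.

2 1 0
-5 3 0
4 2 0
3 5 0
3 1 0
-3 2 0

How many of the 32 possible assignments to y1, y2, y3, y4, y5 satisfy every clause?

8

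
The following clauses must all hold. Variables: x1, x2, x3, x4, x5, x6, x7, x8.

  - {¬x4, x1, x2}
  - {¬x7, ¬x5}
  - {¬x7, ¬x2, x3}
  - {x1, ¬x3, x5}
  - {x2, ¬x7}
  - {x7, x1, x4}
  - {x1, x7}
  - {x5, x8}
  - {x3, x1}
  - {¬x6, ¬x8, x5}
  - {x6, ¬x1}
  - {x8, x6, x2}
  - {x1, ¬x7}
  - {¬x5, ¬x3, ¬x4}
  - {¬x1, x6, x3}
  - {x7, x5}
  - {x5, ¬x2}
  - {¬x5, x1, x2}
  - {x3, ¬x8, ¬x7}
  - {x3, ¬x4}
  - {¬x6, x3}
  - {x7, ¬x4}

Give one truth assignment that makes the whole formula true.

Try x1 = True.
  then x6 is forced to True.
  then x3 is forced to True.
Try x2 = True.
  then x5 is forced to True.
  then x7 is forced to False.
  then x4 is forced to False.
x8 is now unconstrained; take x8 = True.

x1 = 1, x2 = 1, x3 = 1, x4 = 0, x5 = 1, x6 = 1, x7 = 0, x8 = 1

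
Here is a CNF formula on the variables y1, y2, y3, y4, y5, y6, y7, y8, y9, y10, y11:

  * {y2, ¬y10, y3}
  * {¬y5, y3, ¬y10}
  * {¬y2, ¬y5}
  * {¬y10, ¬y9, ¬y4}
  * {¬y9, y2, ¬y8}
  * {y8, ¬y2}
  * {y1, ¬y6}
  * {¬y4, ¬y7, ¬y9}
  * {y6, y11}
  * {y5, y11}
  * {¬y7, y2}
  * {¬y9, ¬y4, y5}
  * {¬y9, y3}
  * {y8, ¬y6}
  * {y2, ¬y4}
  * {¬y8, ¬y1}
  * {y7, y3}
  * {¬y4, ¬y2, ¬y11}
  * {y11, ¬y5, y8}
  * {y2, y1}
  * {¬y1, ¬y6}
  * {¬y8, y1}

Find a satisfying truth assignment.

y1=True, y2=False, y3=True, y4=False, y5=False, y6=False, y7=False, y8=False, y9=False, y10=True, y11=True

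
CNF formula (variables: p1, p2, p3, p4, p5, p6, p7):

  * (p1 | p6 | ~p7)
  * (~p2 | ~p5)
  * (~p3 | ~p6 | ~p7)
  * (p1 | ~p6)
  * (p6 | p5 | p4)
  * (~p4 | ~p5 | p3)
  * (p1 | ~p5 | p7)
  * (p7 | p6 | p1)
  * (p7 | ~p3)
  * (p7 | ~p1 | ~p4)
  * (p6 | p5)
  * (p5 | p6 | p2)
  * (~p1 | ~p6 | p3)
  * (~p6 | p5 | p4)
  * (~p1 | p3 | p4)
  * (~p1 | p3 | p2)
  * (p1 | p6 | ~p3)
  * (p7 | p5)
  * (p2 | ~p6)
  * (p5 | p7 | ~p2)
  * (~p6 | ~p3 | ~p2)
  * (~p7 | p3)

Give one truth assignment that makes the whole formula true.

Set p1 = True and propagate.
Set p2 = False and propagate.
  then p3 is forced to True.
  then p7 is forced to True.
  then p6 is forced to False.
  then p5 is forced to True.
p4 is now unconstrained; take p4 = False.

p1=1  p2=0  p3=1  p4=0  p5=1  p6=0  p7=1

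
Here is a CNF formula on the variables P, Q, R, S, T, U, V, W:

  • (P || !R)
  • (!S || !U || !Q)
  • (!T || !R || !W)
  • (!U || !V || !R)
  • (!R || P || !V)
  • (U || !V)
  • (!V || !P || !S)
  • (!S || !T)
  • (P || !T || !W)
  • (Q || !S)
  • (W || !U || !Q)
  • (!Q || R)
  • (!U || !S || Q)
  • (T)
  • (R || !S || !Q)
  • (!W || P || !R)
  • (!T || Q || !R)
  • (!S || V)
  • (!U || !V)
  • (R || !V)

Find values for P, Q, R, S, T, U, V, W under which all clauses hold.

P=0  Q=0  R=0  S=0  T=1  U=0  V=0  W=0

Unit propagation: (T) forces T = True.
Unit propagation: (!S) forces S = False.
Pure literal: V appears only negated; assign V = False.
Branch on P: take P = False.
  then R is forced to False.
  then W is forced to False.
  then Q is forced to False.
U is now unconstrained; take U = False.
Every clause has at least one true literal under this assignment.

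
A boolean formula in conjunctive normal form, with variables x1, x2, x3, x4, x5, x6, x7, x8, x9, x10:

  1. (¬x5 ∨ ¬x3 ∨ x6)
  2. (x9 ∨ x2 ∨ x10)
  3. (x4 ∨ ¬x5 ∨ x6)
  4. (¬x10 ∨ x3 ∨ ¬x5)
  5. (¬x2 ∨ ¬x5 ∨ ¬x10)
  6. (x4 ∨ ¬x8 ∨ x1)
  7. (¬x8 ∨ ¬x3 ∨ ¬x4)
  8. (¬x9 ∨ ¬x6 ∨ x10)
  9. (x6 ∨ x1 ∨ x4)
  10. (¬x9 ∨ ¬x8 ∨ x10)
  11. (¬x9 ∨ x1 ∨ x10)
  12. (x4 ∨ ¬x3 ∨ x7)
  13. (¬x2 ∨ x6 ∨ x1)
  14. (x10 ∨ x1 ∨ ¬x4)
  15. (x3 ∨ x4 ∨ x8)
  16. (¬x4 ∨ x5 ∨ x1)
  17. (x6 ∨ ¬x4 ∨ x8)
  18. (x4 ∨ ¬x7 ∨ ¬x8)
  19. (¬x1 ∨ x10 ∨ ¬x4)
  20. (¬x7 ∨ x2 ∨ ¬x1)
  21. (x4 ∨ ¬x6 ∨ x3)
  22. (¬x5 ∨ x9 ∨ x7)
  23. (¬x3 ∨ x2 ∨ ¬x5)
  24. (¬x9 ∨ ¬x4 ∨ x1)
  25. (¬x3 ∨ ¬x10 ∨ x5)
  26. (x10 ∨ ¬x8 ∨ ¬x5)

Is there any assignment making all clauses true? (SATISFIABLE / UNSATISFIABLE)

SATISFIABLE

Try x1 = True.
Try x2 = False.
  then x7 is forced to False.
Try x3 = False.
For the remaining variables, x4 = False, x5 = False, x6 = False, x8 = True, x9 = False, x10 = True works.
So x1=T  x2=F  x3=F  x4=F  x5=F  x6=F  x7=F  x8=T  x9=F  x10=T is a satisfying assignment.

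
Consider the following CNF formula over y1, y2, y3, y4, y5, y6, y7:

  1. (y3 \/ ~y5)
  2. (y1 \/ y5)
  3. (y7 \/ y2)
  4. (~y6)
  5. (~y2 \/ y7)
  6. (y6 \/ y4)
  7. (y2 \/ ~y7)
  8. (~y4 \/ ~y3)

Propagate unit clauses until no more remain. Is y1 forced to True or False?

(~y6) is a unit clause: y6 = False.
In (y4 \/ y6), y6 is now false; y4 must hold, so y4 = True.
(~y3 \/ ~y4): since y4 = True, the clause reduces to (~y3). y3 = False.
In (y3 \/ ~y5), y3 is now false; ~y5 must hold, so y5 = False.
In (y1 \/ y5), y5 is now false; y1 must hold, so y1 = True.

True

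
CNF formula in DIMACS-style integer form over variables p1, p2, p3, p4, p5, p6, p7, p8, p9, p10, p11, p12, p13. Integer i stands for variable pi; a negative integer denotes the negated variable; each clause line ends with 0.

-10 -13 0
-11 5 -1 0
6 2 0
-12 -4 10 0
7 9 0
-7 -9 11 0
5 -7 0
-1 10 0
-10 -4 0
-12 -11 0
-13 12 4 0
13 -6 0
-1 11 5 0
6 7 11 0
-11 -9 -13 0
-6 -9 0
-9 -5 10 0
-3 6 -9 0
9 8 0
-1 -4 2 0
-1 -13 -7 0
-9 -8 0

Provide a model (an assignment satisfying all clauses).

p1 occurs only negated in the remaining clauses — set p1 = False.
p2 occurs only positively in the remaining clauses — set p2 = True.
Branch on p3: take p3 = False.
Branch on p4: take p4 = False.
For the remaining variables, p5 = True, p6 = False, p7 = True, p8 = True, p9 = False, p10 = False, p11 = False, p12 = True, p13 = True works.

p1 = False, p2 = True, p3 = False, p4 = False, p5 = True, p6 = False, p7 = True, p8 = True, p9 = False, p10 = False, p11 = False, p12 = True, p13 = True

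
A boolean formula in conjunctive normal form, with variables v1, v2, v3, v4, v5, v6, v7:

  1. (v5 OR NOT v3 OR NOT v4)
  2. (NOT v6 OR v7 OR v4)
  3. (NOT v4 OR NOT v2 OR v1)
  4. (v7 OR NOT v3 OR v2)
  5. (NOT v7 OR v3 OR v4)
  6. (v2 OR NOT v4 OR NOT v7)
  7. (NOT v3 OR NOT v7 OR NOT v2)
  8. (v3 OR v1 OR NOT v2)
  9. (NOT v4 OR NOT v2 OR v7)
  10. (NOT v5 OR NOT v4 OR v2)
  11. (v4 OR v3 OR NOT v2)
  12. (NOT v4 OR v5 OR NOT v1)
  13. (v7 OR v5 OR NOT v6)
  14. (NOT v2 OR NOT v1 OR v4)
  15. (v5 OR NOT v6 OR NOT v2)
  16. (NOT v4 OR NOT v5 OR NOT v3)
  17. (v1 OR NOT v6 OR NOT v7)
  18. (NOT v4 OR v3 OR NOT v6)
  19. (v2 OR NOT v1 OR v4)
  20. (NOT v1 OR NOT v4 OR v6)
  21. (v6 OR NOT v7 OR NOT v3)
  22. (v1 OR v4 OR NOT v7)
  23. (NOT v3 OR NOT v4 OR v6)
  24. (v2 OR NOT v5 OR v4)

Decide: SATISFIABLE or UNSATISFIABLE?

Set v1 = False and propagate.
For the remaining variables, v2 = True, v3 = True, v4 = False, v5 = False, v6 = False, v7 = False works.
Every clause has at least one true literal under this assignment.
So v1 = F, v2 = T, v3 = T, v4 = F, v5 = F, v6 = F, v7 = F is a satisfying assignment.

SATISFIABLE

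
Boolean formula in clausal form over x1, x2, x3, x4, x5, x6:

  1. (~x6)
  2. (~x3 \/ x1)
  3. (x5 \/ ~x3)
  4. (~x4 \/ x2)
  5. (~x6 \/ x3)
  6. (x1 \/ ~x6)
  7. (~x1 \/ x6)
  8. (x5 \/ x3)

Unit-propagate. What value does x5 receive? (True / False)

True

Unit clause (~x6) sets x6 = False.
(~x1 \/ x6) with x6 = False leaves only ~x1, so x1 = False.
(x1 \/ ~x3) with x1 = False leaves only ~x3, so x3 = False.
(x3 \/ x5) with x3 = False leaves only x5, so x5 = True.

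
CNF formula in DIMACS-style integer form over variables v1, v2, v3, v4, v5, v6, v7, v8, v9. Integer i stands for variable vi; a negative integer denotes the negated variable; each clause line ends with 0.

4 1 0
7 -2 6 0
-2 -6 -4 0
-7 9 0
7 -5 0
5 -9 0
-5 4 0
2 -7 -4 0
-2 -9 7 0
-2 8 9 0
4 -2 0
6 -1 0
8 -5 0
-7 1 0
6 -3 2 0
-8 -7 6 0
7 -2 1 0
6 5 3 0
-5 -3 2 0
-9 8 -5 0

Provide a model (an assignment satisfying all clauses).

v1 = 1  v2 = 0  v3 = 0  v4 = 1  v5 = 0  v6 = 1  v7 = 0  v8 = 1  v9 = 0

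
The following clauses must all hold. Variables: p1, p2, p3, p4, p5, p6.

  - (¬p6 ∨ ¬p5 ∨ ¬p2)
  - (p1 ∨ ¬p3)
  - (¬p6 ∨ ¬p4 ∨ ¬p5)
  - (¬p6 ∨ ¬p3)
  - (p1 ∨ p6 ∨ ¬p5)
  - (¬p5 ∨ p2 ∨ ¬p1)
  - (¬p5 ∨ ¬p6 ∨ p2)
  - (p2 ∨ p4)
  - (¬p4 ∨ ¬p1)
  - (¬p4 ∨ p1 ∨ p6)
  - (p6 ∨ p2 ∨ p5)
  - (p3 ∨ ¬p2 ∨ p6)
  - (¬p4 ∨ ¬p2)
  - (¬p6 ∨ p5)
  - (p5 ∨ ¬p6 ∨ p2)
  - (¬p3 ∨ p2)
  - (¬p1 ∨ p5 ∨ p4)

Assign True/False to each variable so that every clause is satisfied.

p1=True  p2=True  p3=True  p4=False  p5=True  p6=False

Check each clause:
  1. (¬p2 ∨ ¬p5 ∨ ¬p6) — ¬p6 is true.
  2. (p1 ∨ ¬p3) — p1 is true.
  3. (¬p4 ∨ ¬p5 ∨ ¬p6) — ¬p6 is true.
  4. (¬p3 ∨ ¬p6) — ¬p6 is true.
  5. (p6 ∨ p1 ∨ ¬p5) — p1 is true.
  6. (¬p5 ∨ p2 ∨ ¬p1) — p2 is true.
  7. (¬p6 ∨ ¬p5 ∨ p2) — p2 is true.
  8. (p4 ∨ p2) — p2 is true.
  9. (¬p4 ∨ ¬p1) — ¬p4 is true.
  10. (¬p4 ∨ p1 ∨ p6) — p1 is true.
  11. (p5 ∨ p6 ∨ p2) — p2 is true.
  12. (p3 ∨ p6 ∨ ¬p2) — p3 is true.
  13. (¬p2 ∨ ¬p4) — ¬p4 is true.
  14. (¬p6 ∨ p5) — ¬p6 is true.
  15. (p2 ∨ ¬p6 ∨ p5) — ¬p6 is true.
  16. (¬p3 ∨ p2) — p2 is true.
  17. (p4 ∨ ¬p1 ∨ p5) — p5 is true.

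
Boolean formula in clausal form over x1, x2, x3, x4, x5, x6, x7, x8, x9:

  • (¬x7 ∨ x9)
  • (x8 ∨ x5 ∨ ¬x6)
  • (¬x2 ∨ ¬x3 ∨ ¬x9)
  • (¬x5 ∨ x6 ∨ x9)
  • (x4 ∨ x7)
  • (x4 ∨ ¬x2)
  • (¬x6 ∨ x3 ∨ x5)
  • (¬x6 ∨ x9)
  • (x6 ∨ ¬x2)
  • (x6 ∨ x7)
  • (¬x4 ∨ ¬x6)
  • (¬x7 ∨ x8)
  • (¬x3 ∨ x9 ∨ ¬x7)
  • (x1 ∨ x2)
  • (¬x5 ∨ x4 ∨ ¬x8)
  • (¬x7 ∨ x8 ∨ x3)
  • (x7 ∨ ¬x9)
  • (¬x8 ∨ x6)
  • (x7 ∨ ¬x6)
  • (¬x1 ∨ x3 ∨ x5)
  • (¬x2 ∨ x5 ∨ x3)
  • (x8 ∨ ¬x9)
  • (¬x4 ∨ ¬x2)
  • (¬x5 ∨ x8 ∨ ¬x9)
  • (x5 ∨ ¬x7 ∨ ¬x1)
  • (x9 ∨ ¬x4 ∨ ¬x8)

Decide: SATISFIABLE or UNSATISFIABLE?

UNSATISFIABLE

x6 = True:
  propagation gives x9=True, x4=False, x7=True, x2=False; an empty clause results — contradiction.
x6 = False:
  propagation gives x2=False, x7=True, x9=True, x8=True; an empty clause results — contradiction.
Every branch closes, so no satisfying assignment exists.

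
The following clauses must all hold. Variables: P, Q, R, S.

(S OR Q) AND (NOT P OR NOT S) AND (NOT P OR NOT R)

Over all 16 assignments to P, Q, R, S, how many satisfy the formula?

7

Satisfying assignments:
  P=F Q=F R=F S=T
  P=F Q=F R=T S=T
  P=F Q=T R=F S=F
  P=F Q=T R=F S=T
  P=F Q=T R=T S=F
  P=F Q=T R=T S=T
  P=T Q=T R=F S=F
Count: 7.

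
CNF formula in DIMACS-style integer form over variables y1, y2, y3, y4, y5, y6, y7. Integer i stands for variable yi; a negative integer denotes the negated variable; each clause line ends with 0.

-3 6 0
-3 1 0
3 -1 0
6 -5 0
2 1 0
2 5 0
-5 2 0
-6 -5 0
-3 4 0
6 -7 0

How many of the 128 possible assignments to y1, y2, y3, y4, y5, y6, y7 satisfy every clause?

Split on y3, then y5.
  y3=1, y5=1: a clause becomes empty — 0.
  y3=1, y5=0: remaining (y1,y2,y4,y6,y7) ∈ {(1,1,1,1,0); (1,1,1,1,1)} — 2.
  y3=0, y5=1: a clause becomes empty — 0.
  y3=0, y5=0: y4 free; 3 ways for (y1,y2,y6,y7) × 2^1 = 6.
Total: 0 + 2 + 0 + 6 = 8.

8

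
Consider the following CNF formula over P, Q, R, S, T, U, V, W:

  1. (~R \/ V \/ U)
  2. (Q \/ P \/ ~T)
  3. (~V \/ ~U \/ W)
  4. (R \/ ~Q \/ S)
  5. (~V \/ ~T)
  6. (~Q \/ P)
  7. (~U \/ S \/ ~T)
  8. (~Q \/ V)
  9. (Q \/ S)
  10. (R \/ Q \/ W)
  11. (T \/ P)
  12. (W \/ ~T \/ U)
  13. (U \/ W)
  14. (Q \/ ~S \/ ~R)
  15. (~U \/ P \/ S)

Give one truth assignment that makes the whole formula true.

P=T, Q=F, R=F, S=T, T=F, U=T, V=T, W=T

Check each clause:
  1. (U \/ V \/ ~R) — ~R is true.
  2. (Q \/ P \/ ~T) — P is true.
  3. (~U \/ W \/ ~V) — W is true.
  4. (R \/ ~Q \/ S) — S is true.
  5. (~V \/ ~T) — ~T is true.
  6. (P \/ ~Q) — P is true.
  7. (S \/ ~T \/ ~U) — ~T is true.
  8. (~Q \/ V) — ~Q is true.
  9. (Q \/ S) — S is true.
  10. (R \/ W \/ Q) — W is true.
  11. (T \/ P) — P is true.
  12. (W \/ ~T \/ U) — W is true.
  13. (U \/ W) — W is true.
  14. (~R \/ ~S \/ Q) — ~R is true.
  15. (P \/ ~U \/ S) — P is true.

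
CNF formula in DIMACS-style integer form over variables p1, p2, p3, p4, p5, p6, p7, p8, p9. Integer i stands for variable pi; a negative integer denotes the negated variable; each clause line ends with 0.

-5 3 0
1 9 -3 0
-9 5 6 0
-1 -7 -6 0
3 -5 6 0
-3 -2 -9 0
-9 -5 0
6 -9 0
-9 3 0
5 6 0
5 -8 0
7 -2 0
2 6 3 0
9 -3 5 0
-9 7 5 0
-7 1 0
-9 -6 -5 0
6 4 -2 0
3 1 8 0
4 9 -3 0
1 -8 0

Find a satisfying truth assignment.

p1 = True, p2 = True, p3 = True, p4 = True, p5 = True, p6 = False, p7 = True, p8 = True, p9 = False

Check each clause:
  1. (!p5 || p3) — p3 is true.
  2. (!p3 || p1 || p9) — p1 is true.
  3. (p6 || p5 || !p9) — p5 is true.
  4. (!p1 || !p6 || !p7) — !p6 is true.
  5. (!p5 || p6 || p3) — p3 is true.
  6. (!p3 || !p2 || !p9) — !p9 is true.
  7. (!p5 || !p9) — !p9 is true.
  8. (p6 || !p9) — !p9 is true.
  9. (!p9 || p3) — p3 is true.
  10. (p5 || p6) — p5 is true.
  11. (!p8 || p5) — p5 is true.
  12. (p7 || !p2) — p7 is true.
  13. (p6 || p3 || p2) — p2 is true.
  14. (p9 || p5 || !p3) — p5 is true.
  15. (p5 || !p9 || p7) — p7 is true.
  16. (p1 || !p7) — p1 is true.
  17. (!p6 || !p5 || !p9) — !p6 is true.
  18. (p4 || !p2 || p6) — p4 is true.
  19. (p8 || p1 || p3) — p8 is true.
  20. (p9 || p4 || !p3) — p4 is true.
  21. (p1 || !p8) — p1 is true.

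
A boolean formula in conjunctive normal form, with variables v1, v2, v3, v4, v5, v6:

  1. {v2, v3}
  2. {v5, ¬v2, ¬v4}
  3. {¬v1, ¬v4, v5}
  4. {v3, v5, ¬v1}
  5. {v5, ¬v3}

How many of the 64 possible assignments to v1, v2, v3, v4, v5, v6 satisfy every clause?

Case analysis on v5 and v3:
  v5=1, v3=1: v1, v2, v4, v6 free → 2^4 = 16.
  v5=1, v3=0: forces v2=1; v1, v4, v6 free → 2^3 = 8.
  v5=0, v3=1: a clause becomes empty — 0.
  v5=0, v3=0: remaining (v1,v2,v4,v6) ∈ {(0,1,0,0); (0,1,0,1)} — 2.
Total: 16 + 8 + 0 + 2 = 26.

26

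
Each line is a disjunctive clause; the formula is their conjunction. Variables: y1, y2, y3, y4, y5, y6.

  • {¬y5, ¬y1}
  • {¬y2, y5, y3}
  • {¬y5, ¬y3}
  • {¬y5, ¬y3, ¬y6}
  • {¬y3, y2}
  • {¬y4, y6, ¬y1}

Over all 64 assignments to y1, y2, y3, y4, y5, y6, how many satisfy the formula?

22

Case analysis on y3 and y5:
  y3=1, y5=1: a clause becomes empty — 0.
  y3=1, y5=0: 7 of the 16 assignments to (y1,y2,y4,y6) work.
  y3=0, y5=1: forces y1=0; y2, y4, y6 free → 2^3 = 8.
  y3=0, y5=0: 7 of the 16 assignments to (y1,y2,y4,y6) work.
Total: 0 + 7 + 8 + 7 = 22.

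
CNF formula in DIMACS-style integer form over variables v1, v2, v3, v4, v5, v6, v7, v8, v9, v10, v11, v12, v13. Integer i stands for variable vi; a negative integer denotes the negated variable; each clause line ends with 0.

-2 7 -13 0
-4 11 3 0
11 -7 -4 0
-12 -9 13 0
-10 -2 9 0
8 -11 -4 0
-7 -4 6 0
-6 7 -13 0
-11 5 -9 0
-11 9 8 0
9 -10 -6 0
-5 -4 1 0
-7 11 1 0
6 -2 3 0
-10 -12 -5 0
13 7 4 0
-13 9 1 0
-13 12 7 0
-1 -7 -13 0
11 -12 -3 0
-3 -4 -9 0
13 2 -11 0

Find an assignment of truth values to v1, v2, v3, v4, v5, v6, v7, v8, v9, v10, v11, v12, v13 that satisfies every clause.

v10 occurs only negated in the remaining clauses — set v10 = False.
Branch on v1: take v1 = True.
Try v2 = False.
Try v3 = False.
The remaining clauses are satisfied by v4 = False, v5 = True, v6 = False, v7 = False, v8 = False, v9 = True, v11 = False, v12 = True, v13 = True.

v1 = T, v2 = F, v3 = F, v4 = F, v5 = T, v6 = F, v7 = F, v8 = F, v9 = T, v10 = F, v11 = F, v12 = T, v13 = T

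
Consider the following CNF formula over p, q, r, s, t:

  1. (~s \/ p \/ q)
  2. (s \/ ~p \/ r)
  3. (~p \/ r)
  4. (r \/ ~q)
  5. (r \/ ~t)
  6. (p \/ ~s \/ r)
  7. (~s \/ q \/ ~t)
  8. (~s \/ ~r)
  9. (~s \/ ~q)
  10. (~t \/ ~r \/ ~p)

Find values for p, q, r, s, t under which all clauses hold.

p=False, q=False, r=False, s=False, t=False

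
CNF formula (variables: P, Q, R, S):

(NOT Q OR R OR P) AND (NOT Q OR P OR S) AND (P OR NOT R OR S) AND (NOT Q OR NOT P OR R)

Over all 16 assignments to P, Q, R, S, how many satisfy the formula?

10

Split on P, then Q.
  P=T, Q=T: remaining (R,S) ∈ {(T,F); (T,T)} — 2.
  P=T, Q=F: remaining (R,S) ∈ {(F,F); (F,T); (T,F); (T,T)} — 4.
  P=F, Q=T: remaining (R,S) ∈ {(T,T)} — 1.
  P=F, Q=F: remaining (R,S) ∈ {(F,F); (F,T); (T,T)} — 3.
Total: 2 + 4 + 1 + 3 = 10.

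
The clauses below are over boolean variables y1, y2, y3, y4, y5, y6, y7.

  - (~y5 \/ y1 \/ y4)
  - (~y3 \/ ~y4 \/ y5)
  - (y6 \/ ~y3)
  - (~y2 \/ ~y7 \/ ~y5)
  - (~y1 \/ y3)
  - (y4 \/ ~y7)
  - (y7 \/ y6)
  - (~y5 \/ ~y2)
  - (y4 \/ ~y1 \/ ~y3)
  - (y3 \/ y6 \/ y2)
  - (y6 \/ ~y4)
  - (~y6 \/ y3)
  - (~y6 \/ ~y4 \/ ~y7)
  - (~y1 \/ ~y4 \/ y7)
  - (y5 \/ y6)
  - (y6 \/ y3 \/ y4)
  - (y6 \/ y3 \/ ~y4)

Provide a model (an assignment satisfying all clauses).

y1=False, y2=False, y3=True, y4=False, y5=False, y6=True, y7=False

Branch on y1: take y1 = False.
For the remaining variables, y2 = False, y3 = True, y4 = False, y5 = False, y6 = True, y7 = False works.
Check each clause:
  1. (y4 \/ ~y5 \/ y1) — ~y5 is true.
  2. (~y4 \/ ~y3 \/ y5) — ~y4 is true.
  3. (y6 \/ ~y3) — y6 is true.
  4. (~y7 \/ ~y2 \/ ~y5) — ~y7 is true.
  5. (~y1 \/ y3) — y3 is true.
  6. (~y7 \/ y4) — ~y7 is true.
  7. (y7 \/ y6) — y6 is true.
  8. (~y5 \/ ~y2) — ~y5 is true.
  9. (~y3 \/ y4 \/ ~y1) — ~y1 is true.
  10. (y2 \/ y6 \/ y3) — y3 is true.
  11. (y6 \/ ~y4) — ~y4 is true.
  12. (y3 \/ ~y6) — y3 is true.
  13. (~y6 \/ ~y4 \/ ~y7) — ~y7 is true.
  14. (~y1 \/ y7 \/ ~y4) — ~y4 is true.
  15. (y6 \/ y5) — y6 is true.
  16. (y6 \/ y4 \/ y3) — y3 is true.
  17. (y3 \/ y6 \/ ~y4) — y3 is true.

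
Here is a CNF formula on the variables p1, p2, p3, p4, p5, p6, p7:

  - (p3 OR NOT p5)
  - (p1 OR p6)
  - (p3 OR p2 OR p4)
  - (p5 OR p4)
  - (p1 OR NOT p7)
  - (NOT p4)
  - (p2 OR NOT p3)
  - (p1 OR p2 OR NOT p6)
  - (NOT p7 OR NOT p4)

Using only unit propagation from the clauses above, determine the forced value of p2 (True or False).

True

Unit clause (NOT p4) sets p4 = False.
From (p4 OR p5) and p4 = False: p5 = True.
In (NOT p5 OR p3), NOT p5 is now false; p3 must hold, so p3 = True.
(p2 OR NOT p3): since p3 = True, the clause reduces to (p2). p2 = True.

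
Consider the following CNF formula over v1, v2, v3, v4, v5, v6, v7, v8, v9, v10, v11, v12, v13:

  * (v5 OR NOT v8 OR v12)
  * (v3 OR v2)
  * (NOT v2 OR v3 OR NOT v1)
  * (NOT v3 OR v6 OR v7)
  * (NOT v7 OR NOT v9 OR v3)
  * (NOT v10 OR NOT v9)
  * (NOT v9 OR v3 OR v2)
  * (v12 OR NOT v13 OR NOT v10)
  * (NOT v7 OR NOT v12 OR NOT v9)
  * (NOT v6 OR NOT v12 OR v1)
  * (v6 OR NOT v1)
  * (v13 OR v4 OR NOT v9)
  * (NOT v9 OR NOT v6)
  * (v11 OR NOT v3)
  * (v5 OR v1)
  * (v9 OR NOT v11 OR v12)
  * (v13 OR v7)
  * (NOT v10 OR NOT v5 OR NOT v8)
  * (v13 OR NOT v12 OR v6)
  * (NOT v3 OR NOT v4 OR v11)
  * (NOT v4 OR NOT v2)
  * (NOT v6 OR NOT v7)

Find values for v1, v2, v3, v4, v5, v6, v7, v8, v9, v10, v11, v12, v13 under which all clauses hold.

v1 = False, v2 = False, v3 = True, v4 = False, v5 = True, v6 = False, v7 = True, v8 = False, v9 = False, v10 = False, v11 = True, v12 = True, v13 = True

Check each clause:
  1. (v5 OR v12 OR NOT v8) — NOT v8 is true.
  2. (v3 OR v2) — v3 is true.
  3. (v3 OR NOT v1 OR NOT v2) — v3 is true.
  4. (NOT v3 OR v7 OR v6) — v7 is true.
  5. (NOT v7 OR NOT v9 OR v3) — v3 is true.
  6. (NOT v9 OR NOT v10) — NOT v10 is true.
  7. (v2 OR v3 OR NOT v9) — v3 is true.
  8. (NOT v10 OR v12 OR NOT v13) — v12 is true.
  9. (NOT v12 OR NOT v9 OR NOT v7) — NOT v9 is true.
  10. (v1 OR NOT v6 OR NOT v12) — NOT v6 is true.
  11. (NOT v1 OR v6) — NOT v1 is true.
  12. (NOT v9 OR v4 OR v13) — v13 is true.
  13. (NOT v6 OR NOT v9) — NOT v6 is true.
  14. (NOT v3 OR v11) — v11 is true.
  15. (v5 OR v1) — v5 is true.
  16. (NOT v11 OR v9 OR v12) — v12 is true.
  17. (v7 OR v13) — v13 is true.
  18. (NOT v5 OR NOT v10 OR NOT v8) — NOT v8 is true.
  19. (v6 OR NOT v12 OR v13) — v13 is true.
  20. (NOT v3 OR v11 OR NOT v4) — v11 is true.
  21. (NOT v2 OR NOT v4) — NOT v4 is true.
  22. (NOT v7 OR NOT v6) — NOT v6 is true.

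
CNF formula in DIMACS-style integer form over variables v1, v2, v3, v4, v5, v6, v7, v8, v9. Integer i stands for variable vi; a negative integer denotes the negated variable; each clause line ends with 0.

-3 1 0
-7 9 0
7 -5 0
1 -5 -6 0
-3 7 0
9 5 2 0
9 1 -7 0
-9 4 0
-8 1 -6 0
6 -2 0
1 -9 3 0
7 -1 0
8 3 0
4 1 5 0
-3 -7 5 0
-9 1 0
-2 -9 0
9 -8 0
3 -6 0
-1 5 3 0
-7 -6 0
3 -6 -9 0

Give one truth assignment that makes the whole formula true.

v1=True  v2=False  v3=True  v4=True  v5=True  v6=False  v7=True  v8=False  v9=True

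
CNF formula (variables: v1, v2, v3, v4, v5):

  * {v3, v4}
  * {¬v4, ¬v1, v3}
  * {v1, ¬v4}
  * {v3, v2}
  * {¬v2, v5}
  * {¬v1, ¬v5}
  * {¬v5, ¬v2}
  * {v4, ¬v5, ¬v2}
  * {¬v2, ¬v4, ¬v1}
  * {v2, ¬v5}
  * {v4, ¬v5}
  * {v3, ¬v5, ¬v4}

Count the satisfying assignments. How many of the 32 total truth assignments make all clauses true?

3

The models are:
  v1=F v2=F v3=T v4=F v5=F
  v1=T v2=F v3=T v4=F v5=F
  v1=T v2=F v3=T v4=T v5=F
That's 3 in total.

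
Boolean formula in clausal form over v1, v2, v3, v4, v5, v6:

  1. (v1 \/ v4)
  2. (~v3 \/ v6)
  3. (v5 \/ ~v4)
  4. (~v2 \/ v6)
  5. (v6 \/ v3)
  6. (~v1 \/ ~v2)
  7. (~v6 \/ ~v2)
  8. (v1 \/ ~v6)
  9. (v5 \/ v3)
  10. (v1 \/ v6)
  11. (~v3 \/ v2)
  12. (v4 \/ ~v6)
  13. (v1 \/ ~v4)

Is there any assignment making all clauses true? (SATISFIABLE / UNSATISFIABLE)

SATISFIABLE

v5 occurs only positively in the remaining clauses — set v5 = True.
Branch on v1: take v1 = True.
  then v2 is forced to False.
  then v3 is forced to False.
  then v6 is forced to True.
  then v4 is forced to True.
So v1 = T, v2 = F, v3 = F, v4 = T, v5 = T, v6 = T is a satisfying assignment.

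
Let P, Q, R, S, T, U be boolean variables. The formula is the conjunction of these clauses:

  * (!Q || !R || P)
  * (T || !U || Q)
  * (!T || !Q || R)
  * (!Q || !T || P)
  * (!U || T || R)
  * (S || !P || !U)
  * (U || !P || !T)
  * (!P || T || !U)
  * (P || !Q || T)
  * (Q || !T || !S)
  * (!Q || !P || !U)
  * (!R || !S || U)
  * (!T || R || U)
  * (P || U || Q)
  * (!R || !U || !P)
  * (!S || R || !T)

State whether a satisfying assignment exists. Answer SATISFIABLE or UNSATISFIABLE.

Branch on P: take P = True.
Set Q = False and propagate.
The remaining clauses are satisfied by R = True, S = False, T = False, U = False.
Every clause has at least one true literal under this assignment.
So P=True, Q=False, R=True, S=False, T=False, U=False is a satisfying assignment.

SATISFIABLE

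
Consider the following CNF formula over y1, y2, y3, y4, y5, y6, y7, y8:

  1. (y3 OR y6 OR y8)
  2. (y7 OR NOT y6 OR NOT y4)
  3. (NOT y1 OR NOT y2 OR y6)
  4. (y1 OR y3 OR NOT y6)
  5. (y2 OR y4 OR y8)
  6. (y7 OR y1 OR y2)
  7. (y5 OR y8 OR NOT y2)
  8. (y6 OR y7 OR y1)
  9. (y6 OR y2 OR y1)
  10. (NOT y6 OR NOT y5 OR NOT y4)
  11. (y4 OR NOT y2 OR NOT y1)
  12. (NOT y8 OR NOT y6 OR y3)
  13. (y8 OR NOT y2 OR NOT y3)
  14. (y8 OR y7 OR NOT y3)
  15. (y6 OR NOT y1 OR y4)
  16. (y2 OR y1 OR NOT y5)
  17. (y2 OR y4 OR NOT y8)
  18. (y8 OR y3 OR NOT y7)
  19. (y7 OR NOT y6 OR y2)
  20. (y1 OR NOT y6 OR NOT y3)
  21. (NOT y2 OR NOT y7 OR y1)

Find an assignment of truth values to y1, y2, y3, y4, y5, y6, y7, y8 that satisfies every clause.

Set y1 = True and propagate.
Branch on y2: take y2 = False.
Try y3 = False.
The remaining clauses are satisfied by y4 = True, y5 = True, y6 = False, y7 = True, y8 = True.
Every clause has at least one true literal under this assignment.

y1=True, y2=False, y3=False, y4=True, y5=True, y6=False, y7=True, y8=True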